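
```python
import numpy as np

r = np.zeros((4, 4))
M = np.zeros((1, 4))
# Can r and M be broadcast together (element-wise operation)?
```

Yes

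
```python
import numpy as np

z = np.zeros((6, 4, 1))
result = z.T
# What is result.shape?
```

(1, 4, 6)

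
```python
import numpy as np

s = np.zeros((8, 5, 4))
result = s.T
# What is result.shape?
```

(4, 5, 8)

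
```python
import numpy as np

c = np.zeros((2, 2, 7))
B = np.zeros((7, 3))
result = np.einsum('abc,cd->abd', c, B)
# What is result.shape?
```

(2, 2, 3)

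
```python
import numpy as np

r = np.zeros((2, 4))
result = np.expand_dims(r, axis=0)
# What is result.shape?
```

(1, 2, 4)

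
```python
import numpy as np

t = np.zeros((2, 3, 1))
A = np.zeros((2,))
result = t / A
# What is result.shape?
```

(2, 3, 2)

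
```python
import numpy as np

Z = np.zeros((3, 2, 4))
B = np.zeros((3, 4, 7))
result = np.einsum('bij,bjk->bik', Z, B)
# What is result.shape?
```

(3, 2, 7)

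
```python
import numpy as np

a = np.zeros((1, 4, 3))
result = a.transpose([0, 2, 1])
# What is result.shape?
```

(1, 3, 4)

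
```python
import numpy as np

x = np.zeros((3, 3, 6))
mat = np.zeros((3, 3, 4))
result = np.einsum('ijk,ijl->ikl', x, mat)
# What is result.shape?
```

(3, 6, 4)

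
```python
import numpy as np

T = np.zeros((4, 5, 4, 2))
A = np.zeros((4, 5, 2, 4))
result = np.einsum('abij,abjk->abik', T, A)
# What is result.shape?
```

(4, 5, 4, 4)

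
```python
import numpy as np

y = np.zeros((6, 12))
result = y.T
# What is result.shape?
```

(12, 6)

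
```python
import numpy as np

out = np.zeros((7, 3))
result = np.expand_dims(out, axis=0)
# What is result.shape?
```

(1, 7, 3)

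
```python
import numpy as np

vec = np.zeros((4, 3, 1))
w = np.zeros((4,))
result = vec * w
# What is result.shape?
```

(4, 3, 4)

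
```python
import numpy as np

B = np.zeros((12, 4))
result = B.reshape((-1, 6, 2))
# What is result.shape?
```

(4, 6, 2)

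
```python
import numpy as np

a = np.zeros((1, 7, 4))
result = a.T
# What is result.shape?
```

(4, 7, 1)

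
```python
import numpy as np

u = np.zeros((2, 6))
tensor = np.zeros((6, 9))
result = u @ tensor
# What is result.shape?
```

(2, 9)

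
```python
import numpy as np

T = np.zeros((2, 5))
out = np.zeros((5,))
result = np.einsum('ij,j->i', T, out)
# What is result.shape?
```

(2,)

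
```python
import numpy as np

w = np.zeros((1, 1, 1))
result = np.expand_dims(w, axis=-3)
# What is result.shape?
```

(1, 1, 1, 1)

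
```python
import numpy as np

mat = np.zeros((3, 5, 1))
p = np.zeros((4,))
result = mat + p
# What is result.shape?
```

(3, 5, 4)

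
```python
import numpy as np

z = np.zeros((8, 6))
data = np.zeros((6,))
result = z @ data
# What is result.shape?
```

(8,)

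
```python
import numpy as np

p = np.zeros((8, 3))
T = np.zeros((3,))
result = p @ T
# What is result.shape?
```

(8,)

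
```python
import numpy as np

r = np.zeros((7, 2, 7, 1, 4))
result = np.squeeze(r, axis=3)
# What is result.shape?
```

(7, 2, 7, 4)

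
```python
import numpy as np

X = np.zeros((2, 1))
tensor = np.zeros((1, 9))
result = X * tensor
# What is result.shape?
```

(2, 9)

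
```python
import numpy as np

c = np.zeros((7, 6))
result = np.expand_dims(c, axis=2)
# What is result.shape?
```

(7, 6, 1)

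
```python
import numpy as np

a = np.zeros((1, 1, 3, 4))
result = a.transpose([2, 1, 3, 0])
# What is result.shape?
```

(3, 1, 4, 1)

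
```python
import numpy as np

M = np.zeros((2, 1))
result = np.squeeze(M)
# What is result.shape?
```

(2,)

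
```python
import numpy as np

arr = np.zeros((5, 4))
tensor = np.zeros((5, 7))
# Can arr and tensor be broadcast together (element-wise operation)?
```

No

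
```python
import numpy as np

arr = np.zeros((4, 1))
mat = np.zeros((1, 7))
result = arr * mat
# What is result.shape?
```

(4, 7)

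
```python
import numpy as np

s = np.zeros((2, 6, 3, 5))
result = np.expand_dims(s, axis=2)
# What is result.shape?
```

(2, 6, 1, 3, 5)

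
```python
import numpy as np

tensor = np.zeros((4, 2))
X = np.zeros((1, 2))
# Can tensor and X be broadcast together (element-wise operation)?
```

Yes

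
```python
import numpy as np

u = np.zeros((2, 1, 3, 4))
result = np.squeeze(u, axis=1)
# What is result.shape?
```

(2, 3, 4)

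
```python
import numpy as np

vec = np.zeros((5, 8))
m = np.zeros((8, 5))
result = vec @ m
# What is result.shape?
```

(5, 5)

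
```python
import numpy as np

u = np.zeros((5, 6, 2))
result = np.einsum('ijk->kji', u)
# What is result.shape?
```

(2, 6, 5)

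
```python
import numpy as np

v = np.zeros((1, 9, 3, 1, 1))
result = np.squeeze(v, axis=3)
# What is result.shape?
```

(1, 9, 3, 1)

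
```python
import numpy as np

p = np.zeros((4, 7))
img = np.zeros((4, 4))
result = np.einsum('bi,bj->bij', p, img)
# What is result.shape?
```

(4, 7, 4)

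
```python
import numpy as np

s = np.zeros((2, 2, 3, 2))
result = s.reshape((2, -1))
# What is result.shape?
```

(2, 12)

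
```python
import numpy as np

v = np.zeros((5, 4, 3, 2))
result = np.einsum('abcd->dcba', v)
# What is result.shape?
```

(2, 3, 4, 5)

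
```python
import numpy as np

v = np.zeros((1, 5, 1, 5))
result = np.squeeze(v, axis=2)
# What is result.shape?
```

(1, 5, 5)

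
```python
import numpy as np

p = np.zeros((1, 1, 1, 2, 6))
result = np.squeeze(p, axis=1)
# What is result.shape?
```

(1, 1, 2, 6)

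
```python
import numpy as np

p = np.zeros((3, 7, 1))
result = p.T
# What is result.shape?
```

(1, 7, 3)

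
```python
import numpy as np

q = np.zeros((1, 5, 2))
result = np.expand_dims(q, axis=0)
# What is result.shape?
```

(1, 1, 5, 2)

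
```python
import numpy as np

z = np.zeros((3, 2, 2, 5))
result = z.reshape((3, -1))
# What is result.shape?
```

(3, 20)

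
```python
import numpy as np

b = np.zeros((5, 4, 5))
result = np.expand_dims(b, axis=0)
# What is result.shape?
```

(1, 5, 4, 5)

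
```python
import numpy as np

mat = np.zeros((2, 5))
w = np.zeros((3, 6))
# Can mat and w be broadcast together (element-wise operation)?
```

No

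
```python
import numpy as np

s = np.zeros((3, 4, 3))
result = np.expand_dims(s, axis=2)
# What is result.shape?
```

(3, 4, 1, 3)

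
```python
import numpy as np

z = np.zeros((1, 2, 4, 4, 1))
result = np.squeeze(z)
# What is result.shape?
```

(2, 4, 4)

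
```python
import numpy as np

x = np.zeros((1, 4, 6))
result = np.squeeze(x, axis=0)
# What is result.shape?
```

(4, 6)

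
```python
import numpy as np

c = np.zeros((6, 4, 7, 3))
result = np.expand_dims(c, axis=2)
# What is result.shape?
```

(6, 4, 1, 7, 3)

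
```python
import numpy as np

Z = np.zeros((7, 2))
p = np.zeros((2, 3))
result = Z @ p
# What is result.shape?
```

(7, 3)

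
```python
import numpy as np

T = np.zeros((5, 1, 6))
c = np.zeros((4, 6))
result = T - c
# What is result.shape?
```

(5, 4, 6)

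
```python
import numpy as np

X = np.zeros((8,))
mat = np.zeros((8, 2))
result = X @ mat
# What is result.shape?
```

(2,)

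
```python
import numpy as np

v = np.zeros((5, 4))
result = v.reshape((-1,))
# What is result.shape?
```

(20,)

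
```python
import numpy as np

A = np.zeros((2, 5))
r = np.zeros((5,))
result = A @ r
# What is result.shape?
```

(2,)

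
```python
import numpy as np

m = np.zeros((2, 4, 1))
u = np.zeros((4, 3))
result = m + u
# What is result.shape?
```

(2, 4, 3)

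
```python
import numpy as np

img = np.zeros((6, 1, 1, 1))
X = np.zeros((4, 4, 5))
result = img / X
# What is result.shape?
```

(6, 4, 4, 5)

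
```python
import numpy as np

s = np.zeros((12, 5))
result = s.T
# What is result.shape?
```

(5, 12)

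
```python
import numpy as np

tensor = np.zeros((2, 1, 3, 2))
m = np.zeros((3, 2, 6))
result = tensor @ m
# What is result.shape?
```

(2, 3, 3, 6)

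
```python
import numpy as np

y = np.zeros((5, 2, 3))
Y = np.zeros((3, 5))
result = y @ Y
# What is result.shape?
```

(5, 2, 5)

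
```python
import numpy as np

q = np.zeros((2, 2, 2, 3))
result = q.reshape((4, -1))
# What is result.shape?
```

(4, 6)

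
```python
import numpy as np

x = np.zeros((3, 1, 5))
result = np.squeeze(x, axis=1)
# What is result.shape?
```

(3, 5)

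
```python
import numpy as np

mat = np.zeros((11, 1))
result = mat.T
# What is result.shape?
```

(1, 11)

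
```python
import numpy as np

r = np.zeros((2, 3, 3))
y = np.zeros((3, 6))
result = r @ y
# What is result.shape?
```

(2, 3, 6)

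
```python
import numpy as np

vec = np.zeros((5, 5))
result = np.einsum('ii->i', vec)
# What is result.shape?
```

(5,)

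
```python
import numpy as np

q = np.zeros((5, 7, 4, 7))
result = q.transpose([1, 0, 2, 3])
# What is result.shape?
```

(7, 5, 4, 7)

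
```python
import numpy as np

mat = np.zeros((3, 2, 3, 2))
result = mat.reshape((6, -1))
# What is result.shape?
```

(6, 6)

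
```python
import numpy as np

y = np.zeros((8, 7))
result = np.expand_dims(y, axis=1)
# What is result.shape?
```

(8, 1, 7)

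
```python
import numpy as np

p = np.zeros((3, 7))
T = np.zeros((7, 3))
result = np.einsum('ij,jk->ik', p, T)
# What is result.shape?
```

(3, 3)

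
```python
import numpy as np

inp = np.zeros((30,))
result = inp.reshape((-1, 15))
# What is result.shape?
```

(2, 15)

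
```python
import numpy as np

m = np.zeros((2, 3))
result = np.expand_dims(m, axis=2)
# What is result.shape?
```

(2, 3, 1)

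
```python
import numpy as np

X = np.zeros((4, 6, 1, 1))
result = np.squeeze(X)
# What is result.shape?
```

(4, 6)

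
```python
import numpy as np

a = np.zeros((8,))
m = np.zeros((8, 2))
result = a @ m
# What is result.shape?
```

(2,)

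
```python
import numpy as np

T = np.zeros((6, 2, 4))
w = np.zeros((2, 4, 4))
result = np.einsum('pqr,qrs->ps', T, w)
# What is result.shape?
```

(6, 4)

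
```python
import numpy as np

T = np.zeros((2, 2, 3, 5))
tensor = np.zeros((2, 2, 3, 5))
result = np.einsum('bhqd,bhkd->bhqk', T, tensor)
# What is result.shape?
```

(2, 2, 3, 3)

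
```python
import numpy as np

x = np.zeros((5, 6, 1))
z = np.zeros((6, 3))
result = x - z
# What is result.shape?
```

(5, 6, 3)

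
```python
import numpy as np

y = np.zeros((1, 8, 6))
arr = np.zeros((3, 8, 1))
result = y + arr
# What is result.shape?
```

(3, 8, 6)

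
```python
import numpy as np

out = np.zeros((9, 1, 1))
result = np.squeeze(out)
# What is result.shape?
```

(9,)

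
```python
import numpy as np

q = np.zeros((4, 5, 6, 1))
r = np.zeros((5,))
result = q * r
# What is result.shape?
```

(4, 5, 6, 5)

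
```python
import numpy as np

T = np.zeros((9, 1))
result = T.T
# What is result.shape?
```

(1, 9)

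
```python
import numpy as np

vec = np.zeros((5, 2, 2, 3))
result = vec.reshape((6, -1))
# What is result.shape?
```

(6, 10)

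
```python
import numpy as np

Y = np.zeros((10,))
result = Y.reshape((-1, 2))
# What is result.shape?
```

(5, 2)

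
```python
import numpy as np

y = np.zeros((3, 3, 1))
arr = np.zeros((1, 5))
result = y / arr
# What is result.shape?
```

(3, 3, 5)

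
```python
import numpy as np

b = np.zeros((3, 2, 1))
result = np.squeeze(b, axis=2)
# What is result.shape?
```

(3, 2)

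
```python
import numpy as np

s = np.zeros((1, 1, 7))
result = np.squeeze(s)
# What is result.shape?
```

(7,)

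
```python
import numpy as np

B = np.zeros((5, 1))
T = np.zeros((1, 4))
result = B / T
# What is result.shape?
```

(5, 4)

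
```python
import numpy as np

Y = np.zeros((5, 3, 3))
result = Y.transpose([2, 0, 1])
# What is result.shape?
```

(3, 5, 3)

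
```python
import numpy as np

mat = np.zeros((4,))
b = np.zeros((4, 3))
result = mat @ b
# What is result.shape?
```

(3,)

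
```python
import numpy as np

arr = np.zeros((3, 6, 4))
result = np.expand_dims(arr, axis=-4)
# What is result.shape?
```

(1, 3, 6, 4)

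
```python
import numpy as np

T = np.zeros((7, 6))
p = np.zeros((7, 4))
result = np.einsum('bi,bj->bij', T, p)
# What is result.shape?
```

(7, 6, 4)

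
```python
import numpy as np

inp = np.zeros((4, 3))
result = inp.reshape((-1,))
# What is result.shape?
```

(12,)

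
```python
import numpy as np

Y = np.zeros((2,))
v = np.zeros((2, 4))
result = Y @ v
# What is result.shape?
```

(4,)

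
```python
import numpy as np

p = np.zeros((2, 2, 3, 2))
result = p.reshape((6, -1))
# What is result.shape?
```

(6, 4)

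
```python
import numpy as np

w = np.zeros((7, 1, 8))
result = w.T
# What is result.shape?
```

(8, 1, 7)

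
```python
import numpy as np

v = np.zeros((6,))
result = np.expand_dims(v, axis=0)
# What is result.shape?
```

(1, 6)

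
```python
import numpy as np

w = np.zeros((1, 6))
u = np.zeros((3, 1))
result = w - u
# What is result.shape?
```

(3, 6)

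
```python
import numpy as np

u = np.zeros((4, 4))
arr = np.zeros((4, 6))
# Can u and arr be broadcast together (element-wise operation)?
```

No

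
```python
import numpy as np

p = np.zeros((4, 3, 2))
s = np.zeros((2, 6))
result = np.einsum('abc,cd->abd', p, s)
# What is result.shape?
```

(4, 3, 6)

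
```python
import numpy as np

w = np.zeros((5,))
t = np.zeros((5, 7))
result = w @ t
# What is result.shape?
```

(7,)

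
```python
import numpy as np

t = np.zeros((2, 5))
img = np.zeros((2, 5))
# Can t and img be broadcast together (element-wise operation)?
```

Yes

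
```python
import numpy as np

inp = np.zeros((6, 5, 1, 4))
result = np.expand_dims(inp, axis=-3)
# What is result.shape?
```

(6, 5, 1, 1, 4)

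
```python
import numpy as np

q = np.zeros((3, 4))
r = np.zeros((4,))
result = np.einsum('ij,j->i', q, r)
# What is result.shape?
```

(3,)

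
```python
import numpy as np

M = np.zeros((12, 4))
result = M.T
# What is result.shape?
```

(4, 12)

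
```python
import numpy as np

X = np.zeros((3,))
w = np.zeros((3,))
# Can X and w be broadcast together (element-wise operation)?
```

Yes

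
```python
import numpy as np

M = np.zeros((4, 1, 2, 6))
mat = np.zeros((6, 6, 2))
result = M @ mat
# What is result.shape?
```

(4, 6, 2, 2)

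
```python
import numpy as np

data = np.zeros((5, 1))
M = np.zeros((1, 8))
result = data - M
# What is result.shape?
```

(5, 8)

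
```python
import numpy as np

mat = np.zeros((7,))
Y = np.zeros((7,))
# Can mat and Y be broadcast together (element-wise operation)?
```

Yes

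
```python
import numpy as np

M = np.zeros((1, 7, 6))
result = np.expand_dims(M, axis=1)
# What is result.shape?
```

(1, 1, 7, 6)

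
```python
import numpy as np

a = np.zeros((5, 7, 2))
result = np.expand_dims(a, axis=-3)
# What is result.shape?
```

(5, 1, 7, 2)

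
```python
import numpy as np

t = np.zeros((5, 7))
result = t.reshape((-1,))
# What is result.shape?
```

(35,)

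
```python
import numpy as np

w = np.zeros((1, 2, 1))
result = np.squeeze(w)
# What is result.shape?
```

(2,)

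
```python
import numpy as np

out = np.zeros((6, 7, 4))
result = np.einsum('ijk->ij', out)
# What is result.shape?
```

(6, 7)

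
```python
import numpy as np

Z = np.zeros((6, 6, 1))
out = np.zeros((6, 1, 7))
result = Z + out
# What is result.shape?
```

(6, 6, 7)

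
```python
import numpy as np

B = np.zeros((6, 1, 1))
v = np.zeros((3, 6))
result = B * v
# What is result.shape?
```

(6, 3, 6)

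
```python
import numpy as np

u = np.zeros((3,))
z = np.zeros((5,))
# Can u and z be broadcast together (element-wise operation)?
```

No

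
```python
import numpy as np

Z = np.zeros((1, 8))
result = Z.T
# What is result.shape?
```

(8, 1)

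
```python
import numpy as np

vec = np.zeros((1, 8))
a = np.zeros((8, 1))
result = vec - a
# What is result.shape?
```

(8, 8)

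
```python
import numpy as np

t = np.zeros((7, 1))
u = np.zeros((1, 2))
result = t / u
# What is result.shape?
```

(7, 2)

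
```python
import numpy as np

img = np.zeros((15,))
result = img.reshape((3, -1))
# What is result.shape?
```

(3, 5)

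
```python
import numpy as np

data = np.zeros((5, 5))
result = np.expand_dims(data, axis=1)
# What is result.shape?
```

(5, 1, 5)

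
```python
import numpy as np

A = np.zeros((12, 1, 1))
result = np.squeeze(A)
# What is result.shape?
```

(12,)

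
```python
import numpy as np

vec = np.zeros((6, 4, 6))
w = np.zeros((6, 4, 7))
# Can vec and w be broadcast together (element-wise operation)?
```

No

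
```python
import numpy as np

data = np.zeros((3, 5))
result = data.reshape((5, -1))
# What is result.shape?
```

(5, 3)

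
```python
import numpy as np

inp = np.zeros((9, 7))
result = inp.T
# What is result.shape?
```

(7, 9)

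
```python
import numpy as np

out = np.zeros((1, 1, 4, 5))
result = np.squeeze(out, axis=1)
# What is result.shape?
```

(1, 4, 5)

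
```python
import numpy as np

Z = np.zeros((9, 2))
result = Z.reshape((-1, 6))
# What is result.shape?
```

(3, 6)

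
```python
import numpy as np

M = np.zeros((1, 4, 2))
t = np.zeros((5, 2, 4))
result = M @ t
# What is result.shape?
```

(5, 4, 4)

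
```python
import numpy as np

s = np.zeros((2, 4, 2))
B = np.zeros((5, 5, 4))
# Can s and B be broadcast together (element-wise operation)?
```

No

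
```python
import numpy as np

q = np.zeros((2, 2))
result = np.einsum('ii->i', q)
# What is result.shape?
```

(2,)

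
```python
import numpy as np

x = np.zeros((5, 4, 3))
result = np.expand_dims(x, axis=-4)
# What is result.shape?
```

(1, 5, 4, 3)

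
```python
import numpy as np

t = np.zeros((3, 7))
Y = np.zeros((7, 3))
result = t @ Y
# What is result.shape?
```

(3, 3)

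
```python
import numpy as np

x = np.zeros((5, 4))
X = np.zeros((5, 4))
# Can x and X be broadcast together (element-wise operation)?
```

Yes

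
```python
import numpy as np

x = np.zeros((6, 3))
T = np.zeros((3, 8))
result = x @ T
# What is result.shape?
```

(6, 8)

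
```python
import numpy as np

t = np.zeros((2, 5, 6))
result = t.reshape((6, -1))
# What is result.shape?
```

(6, 10)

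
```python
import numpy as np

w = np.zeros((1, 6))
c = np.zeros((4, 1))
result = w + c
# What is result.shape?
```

(4, 6)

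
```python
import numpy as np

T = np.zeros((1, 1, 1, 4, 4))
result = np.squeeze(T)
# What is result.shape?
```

(4, 4)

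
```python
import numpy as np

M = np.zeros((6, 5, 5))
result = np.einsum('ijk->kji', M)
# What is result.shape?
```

(5, 5, 6)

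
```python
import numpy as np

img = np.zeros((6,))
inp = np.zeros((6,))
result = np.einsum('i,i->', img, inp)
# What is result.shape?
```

()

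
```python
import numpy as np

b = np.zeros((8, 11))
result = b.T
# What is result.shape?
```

(11, 8)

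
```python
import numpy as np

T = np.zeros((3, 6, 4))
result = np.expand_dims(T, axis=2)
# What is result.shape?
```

(3, 6, 1, 4)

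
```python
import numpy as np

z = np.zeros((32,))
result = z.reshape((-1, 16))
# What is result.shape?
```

(2, 16)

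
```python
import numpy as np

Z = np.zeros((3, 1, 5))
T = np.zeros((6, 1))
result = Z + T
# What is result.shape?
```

(3, 6, 5)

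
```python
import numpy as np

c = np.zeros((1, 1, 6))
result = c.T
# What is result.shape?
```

(6, 1, 1)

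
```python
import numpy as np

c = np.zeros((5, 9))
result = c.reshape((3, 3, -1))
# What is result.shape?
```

(3, 3, 5)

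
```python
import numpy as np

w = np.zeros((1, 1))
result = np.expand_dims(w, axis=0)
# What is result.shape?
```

(1, 1, 1)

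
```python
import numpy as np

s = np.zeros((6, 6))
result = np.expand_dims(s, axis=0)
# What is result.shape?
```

(1, 6, 6)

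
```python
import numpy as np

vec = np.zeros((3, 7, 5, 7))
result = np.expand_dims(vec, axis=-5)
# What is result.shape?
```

(1, 3, 7, 5, 7)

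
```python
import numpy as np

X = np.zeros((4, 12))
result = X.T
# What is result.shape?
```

(12, 4)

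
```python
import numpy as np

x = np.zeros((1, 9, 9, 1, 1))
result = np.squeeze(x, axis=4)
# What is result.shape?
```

(1, 9, 9, 1)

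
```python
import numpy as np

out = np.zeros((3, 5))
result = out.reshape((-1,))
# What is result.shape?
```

(15,)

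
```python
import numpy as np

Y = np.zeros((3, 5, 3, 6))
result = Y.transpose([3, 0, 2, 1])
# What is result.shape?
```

(6, 3, 3, 5)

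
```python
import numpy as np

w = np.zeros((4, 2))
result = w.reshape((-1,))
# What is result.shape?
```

(8,)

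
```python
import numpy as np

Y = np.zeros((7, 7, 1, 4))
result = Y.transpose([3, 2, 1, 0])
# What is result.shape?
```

(4, 1, 7, 7)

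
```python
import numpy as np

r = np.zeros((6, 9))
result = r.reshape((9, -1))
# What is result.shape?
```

(9, 6)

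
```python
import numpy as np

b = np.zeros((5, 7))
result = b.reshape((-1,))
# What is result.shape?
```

(35,)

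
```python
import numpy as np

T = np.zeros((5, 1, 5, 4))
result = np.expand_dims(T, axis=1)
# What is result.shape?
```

(5, 1, 1, 5, 4)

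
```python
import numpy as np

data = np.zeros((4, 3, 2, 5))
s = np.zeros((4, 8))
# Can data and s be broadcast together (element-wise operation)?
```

No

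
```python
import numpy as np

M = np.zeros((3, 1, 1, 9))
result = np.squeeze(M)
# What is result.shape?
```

(3, 9)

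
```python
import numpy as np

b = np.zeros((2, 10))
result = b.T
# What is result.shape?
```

(10, 2)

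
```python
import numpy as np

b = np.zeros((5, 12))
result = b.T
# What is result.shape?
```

(12, 5)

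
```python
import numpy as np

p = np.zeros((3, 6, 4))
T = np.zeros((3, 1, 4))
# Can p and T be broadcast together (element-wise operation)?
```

Yes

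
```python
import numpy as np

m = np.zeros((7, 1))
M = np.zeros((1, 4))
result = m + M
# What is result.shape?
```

(7, 4)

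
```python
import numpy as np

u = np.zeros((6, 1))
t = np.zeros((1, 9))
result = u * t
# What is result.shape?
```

(6, 9)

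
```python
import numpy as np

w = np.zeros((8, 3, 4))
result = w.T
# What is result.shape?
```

(4, 3, 8)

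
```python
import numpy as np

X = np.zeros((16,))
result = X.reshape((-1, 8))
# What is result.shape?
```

(2, 8)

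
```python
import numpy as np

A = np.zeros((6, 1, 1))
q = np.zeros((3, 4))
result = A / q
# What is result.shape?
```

(6, 3, 4)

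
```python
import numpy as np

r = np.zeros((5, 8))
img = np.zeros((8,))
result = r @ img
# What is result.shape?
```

(5,)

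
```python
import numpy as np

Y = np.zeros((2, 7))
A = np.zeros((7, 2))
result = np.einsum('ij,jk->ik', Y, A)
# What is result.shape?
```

(2, 2)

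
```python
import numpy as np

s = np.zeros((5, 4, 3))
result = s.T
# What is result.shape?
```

(3, 4, 5)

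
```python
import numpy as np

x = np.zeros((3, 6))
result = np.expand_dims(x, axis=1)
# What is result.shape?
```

(3, 1, 6)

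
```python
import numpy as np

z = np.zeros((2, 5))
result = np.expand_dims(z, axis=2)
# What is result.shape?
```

(2, 5, 1)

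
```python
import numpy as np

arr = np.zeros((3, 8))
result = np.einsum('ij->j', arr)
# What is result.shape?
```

(8,)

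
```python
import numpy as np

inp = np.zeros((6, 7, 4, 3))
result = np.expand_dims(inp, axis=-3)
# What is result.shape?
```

(6, 7, 1, 4, 3)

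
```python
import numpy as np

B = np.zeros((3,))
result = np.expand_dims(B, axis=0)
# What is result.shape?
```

(1, 3)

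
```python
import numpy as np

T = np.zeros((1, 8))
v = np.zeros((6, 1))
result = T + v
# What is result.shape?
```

(6, 8)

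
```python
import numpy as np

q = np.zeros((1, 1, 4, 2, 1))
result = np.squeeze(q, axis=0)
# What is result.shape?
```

(1, 4, 2, 1)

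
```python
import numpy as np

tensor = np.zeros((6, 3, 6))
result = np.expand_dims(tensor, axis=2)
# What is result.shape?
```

(6, 3, 1, 6)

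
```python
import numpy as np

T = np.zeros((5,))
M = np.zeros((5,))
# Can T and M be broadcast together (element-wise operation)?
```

Yes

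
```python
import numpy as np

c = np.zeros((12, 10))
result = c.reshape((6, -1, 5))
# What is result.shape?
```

(6, 4, 5)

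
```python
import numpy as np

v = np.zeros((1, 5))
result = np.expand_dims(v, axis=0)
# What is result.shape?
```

(1, 1, 5)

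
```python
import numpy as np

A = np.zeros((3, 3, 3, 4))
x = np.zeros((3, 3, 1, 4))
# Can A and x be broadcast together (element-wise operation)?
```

Yes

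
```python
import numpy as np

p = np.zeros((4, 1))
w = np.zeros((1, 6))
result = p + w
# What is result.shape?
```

(4, 6)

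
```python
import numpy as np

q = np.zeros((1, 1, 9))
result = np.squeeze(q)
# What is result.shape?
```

(9,)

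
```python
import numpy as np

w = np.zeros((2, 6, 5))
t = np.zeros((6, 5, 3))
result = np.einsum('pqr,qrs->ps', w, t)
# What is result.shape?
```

(2, 3)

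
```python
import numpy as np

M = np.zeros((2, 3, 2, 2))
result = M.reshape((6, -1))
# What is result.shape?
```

(6, 4)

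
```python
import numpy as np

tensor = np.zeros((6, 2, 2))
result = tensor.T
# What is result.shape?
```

(2, 2, 6)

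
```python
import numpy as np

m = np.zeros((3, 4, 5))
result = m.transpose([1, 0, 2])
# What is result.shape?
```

(4, 3, 5)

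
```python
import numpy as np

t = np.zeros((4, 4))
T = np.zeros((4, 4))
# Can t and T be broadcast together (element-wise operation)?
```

Yes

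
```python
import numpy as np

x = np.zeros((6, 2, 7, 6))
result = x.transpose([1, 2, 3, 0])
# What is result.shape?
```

(2, 7, 6, 6)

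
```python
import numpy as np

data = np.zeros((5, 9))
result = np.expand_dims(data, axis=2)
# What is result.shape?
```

(5, 9, 1)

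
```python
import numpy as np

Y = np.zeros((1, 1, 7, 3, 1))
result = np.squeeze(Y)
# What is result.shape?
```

(7, 3)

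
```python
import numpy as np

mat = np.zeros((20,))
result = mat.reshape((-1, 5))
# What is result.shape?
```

(4, 5)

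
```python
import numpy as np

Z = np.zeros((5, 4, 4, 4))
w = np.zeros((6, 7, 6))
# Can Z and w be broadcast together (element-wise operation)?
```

No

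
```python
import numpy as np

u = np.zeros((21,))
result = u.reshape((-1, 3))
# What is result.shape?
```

(7, 3)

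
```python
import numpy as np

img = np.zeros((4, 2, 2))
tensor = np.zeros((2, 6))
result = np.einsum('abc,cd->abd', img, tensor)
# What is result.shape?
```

(4, 2, 6)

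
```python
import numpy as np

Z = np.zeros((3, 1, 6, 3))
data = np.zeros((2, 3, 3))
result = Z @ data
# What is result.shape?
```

(3, 2, 6, 3)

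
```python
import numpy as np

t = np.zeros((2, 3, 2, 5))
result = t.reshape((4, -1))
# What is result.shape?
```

(4, 15)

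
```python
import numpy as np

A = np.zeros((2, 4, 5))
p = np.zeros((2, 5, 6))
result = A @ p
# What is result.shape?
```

(2, 4, 6)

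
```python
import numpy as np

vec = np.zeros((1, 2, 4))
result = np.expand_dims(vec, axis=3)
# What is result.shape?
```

(1, 2, 4, 1)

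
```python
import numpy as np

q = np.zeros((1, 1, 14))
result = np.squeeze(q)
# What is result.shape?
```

(14,)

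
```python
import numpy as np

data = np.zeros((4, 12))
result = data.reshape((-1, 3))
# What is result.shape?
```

(16, 3)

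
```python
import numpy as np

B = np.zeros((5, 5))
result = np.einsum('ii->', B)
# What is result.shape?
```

()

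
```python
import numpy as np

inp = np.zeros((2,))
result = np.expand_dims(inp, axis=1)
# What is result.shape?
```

(2, 1)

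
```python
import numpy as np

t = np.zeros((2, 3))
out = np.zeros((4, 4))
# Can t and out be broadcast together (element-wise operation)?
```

No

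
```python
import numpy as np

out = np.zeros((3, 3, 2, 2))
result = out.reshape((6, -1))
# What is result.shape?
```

(6, 6)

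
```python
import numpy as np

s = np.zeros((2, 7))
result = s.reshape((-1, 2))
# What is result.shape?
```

(7, 2)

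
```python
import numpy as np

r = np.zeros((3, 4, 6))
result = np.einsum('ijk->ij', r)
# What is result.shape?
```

(3, 4)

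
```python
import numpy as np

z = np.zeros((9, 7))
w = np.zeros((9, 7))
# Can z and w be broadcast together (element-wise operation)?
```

Yes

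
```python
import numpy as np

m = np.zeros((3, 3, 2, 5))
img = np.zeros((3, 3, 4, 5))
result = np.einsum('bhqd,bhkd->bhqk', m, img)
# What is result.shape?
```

(3, 3, 2, 4)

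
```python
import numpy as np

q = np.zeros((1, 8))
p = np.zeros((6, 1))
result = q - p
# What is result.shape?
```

(6, 8)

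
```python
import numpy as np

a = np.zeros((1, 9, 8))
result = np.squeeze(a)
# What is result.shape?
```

(9, 8)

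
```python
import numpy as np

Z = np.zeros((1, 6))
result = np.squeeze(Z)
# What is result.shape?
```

(6,)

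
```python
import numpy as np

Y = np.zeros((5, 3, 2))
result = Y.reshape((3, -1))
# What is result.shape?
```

(3, 10)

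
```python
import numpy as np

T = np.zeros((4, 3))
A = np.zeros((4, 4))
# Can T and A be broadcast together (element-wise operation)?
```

No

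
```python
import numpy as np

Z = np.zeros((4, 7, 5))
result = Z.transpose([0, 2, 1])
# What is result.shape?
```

(4, 5, 7)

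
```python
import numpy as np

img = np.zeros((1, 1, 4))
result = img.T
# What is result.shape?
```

(4, 1, 1)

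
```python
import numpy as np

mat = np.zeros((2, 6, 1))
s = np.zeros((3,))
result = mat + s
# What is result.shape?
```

(2, 6, 3)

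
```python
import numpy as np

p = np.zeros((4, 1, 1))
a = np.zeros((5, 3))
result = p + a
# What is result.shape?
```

(4, 5, 3)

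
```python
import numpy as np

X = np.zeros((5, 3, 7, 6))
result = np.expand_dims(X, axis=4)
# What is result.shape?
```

(5, 3, 7, 6, 1)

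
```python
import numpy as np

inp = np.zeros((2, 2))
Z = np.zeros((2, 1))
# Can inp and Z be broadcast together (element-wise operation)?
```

Yes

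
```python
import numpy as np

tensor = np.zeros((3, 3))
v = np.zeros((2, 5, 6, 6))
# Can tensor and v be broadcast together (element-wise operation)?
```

No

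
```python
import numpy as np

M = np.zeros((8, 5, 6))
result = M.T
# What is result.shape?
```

(6, 5, 8)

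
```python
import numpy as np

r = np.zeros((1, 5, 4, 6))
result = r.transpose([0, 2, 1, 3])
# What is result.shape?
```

(1, 4, 5, 6)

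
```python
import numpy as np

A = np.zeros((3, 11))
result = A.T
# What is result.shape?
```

(11, 3)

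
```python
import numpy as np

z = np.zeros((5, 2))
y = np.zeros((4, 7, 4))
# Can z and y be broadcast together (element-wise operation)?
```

No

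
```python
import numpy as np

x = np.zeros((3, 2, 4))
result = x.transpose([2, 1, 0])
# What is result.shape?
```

(4, 2, 3)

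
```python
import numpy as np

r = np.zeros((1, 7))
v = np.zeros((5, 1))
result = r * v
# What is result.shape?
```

(5, 7)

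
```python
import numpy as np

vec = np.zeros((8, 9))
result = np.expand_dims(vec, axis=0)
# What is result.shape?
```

(1, 8, 9)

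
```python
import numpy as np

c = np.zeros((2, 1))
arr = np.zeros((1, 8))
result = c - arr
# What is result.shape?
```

(2, 8)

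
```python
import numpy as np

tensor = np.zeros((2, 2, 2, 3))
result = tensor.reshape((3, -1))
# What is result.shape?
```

(3, 8)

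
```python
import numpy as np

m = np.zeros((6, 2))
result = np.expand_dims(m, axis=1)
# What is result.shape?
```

(6, 1, 2)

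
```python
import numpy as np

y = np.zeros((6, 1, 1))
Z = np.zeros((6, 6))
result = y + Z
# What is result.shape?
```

(6, 6, 6)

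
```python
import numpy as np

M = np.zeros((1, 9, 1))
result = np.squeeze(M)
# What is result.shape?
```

(9,)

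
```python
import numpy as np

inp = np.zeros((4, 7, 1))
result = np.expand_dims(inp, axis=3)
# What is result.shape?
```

(4, 7, 1, 1)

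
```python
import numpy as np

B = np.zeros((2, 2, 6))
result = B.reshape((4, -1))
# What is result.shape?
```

(4, 6)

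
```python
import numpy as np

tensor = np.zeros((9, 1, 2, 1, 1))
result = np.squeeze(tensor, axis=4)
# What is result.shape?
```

(9, 1, 2, 1)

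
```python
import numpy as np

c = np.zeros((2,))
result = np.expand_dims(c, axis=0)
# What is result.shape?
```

(1, 2)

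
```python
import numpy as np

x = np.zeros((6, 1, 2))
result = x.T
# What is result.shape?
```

(2, 1, 6)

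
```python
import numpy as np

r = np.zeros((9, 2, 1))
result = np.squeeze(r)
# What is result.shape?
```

(9, 2)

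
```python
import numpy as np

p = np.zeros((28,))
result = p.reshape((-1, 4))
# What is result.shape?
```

(7, 4)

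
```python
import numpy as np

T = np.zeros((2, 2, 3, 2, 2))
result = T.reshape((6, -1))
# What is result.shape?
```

(6, 8)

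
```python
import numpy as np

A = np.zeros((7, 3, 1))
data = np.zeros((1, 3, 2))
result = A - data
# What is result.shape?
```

(7, 3, 2)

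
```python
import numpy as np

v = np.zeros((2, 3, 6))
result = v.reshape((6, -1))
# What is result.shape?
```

(6, 6)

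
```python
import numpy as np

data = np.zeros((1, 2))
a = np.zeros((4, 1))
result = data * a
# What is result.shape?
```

(4, 2)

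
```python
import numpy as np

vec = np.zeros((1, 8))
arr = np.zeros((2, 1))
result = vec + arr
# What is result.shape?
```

(2, 8)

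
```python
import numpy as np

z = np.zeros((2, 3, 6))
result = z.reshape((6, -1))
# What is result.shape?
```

(6, 6)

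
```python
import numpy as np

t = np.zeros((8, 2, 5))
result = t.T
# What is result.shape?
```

(5, 2, 8)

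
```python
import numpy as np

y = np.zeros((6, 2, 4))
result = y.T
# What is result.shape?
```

(4, 2, 6)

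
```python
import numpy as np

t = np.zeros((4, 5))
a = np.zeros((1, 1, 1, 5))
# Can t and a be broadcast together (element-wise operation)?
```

Yes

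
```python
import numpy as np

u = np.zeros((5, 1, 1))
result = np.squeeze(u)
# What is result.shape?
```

(5,)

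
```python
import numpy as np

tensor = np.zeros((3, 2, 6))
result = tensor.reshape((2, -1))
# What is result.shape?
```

(2, 18)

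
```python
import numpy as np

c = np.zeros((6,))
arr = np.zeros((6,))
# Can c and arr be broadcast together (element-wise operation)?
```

Yes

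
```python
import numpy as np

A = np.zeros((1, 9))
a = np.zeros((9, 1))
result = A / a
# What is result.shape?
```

(9, 9)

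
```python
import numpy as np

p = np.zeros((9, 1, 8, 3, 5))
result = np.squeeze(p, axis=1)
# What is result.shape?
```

(9, 8, 3, 5)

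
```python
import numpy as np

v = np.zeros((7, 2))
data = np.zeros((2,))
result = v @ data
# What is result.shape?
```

(7,)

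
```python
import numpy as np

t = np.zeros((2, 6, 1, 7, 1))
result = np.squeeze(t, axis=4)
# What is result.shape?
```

(2, 6, 1, 7)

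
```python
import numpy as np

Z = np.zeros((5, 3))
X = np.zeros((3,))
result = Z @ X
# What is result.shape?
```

(5,)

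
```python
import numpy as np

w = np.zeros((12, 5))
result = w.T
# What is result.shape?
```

(5, 12)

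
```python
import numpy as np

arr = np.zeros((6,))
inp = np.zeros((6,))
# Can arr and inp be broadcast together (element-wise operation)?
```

Yes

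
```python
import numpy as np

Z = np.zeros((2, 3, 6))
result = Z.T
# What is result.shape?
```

(6, 3, 2)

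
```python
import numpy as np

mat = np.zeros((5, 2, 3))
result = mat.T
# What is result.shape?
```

(3, 2, 5)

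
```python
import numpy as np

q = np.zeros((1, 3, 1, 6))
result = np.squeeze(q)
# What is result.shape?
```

(3, 6)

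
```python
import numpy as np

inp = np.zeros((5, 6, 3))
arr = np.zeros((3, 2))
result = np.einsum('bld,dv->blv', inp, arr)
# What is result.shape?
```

(5, 6, 2)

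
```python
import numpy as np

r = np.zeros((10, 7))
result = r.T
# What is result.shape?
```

(7, 10)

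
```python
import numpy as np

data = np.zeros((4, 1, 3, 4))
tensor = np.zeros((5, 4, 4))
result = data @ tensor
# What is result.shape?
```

(4, 5, 3, 4)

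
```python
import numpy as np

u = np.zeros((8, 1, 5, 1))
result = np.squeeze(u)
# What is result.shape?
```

(8, 5)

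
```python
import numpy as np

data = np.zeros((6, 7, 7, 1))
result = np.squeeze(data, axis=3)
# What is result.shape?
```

(6, 7, 7)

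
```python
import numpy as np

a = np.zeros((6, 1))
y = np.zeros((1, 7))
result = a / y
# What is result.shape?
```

(6, 7)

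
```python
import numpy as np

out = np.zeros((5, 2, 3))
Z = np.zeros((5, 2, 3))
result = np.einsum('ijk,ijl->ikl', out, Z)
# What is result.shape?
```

(5, 3, 3)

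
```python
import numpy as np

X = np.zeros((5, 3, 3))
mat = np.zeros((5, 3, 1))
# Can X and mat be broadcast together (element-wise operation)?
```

Yes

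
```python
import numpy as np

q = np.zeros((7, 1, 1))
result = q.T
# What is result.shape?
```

(1, 1, 7)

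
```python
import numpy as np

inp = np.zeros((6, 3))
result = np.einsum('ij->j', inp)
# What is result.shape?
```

(3,)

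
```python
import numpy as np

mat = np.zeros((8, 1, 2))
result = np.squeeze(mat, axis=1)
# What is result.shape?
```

(8, 2)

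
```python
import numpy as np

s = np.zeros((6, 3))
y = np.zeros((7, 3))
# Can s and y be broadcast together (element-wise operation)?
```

No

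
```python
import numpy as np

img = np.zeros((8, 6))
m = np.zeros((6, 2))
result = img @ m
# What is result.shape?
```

(8, 2)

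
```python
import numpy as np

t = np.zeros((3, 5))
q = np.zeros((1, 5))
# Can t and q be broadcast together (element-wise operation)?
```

Yes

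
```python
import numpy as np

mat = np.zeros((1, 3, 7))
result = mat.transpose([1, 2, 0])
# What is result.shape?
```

(3, 7, 1)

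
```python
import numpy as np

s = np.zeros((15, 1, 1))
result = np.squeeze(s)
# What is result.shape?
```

(15,)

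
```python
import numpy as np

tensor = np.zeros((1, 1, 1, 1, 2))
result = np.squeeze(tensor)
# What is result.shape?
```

(2,)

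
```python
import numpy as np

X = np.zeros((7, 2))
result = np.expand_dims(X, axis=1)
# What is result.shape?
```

(7, 1, 2)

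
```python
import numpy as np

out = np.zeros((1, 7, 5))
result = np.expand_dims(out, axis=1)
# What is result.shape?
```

(1, 1, 7, 5)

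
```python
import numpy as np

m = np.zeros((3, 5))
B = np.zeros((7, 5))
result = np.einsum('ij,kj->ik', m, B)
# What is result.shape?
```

(3, 7)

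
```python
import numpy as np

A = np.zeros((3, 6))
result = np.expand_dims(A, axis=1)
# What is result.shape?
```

(3, 1, 6)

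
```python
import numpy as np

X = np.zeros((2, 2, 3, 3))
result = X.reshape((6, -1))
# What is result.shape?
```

(6, 6)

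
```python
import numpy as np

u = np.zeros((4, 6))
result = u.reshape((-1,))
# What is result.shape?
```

(24,)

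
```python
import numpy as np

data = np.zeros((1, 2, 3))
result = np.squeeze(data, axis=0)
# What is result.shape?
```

(2, 3)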